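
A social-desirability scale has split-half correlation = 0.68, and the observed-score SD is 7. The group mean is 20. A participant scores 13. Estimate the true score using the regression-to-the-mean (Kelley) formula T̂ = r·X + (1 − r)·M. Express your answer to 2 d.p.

14.33

Spearman-Brown: r = 2(0.68) / (1 + 0.68) = 1.360 / 1.680 ≃ 0.810
T̂ = 0.810(13) + 0.190(20) ≃ 14.333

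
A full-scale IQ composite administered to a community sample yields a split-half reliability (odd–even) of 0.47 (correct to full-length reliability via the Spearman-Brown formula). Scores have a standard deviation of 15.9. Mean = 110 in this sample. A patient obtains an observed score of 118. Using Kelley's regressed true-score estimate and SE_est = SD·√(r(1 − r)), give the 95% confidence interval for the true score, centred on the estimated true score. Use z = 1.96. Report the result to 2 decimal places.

Spearman-Brown: r = 2(0.47) / (1 + 0.47) = 0.9400 / 1.4700 ≈ 0.6395
T̂ = 0.6395(118) + 0.3605(110) ≈ 115.1156
SE_est = SD * √(r(1 − r)) = 15.9000 * √0.2306 ≈ 15.9000 * 0.4802 ≈ 7.6345
CI = 115.1156 ± 1.96 * 7.6345 → [100.1520, 130.0793]

[100.15, 130.08]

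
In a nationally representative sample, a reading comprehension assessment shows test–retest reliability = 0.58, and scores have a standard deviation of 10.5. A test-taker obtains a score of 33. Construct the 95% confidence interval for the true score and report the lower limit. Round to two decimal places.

19.66

SEM = 10.5000·√(1 − 0.5800) ≈ 6.8048
1.96 · SEM ≈ 13.3374
Lower limit = 33 − 13.3374 ≈ 19.6626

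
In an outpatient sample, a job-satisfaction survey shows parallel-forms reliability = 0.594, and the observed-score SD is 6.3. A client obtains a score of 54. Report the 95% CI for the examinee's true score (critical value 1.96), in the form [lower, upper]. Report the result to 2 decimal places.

SEM = 6.300 · √(1 − 0.594) = 6.300 · √0.406 ≈ 6.300 · 0.637 ≈ 4.014
1.96 · SEM ≈ 7.868
CI = 54 ± 7.868 → [46.132, 61.868]

[46.13, 61.87]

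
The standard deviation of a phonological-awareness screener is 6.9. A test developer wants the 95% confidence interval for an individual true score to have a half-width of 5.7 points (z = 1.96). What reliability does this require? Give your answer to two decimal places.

SEM needed = half-width / z = 5.7/1.96 ≃ 2.908
r = 1 − (SEM / SD)² = 1 − (2.908 / 6.9)² ≃ 1 − 0.178 ≃ 0.822

0.82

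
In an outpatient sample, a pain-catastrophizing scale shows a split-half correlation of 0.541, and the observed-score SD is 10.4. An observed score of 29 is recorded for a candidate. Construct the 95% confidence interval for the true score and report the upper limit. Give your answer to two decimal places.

40.12

Spearman-Brown: r = 2(0.541) / (1 + 0.541) = 1.0820 / 1.5410 ≈ 0.7021
SEM = 10.4000 * √(1 − 0.7021) = 10.4000 * √0.2979 ≈ 10.4000 * 0.5458 ≈ 5.6759
1.96 * SEM ≈ 11.1249
Upper limit = 29 + 11.1249 ≈ 40.1249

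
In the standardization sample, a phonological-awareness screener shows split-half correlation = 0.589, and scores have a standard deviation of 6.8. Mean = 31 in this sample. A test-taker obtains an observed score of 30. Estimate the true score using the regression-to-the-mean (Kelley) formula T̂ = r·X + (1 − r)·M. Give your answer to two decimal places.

30.26

Spearman-Brown: r = 2(0.589) / (1 + 0.589) = 1.17800 / 1.58900 ≃ 0.74135
T̂ = r·X + (1 − r)·M = 0.74135·30 + 0.25865·31 ≃ 22.24040 + 8.01825 ≃ 30.25865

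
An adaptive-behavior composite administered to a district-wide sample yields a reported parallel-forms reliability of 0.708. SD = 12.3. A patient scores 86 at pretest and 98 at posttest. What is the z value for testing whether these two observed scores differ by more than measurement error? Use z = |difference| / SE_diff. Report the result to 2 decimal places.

1.28

SEM = 12.300·√(1 − 0.708) ≈ 6.647
SE_diff = √2 · SEM ≈ 9.400
z = 12 / 9.400 ≈ 1.277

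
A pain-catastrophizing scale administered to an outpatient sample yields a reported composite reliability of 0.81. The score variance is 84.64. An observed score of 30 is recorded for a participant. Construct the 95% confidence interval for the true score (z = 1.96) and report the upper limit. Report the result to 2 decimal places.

σ = 84.64^(1/2) = 9.200
The standard error of measurement is 9.200*√(1 − 0.810) ≈ 9.200*0.436 ≈ 4.010.
Half-width = 1.96*4.010 ≈ 7.860
Upper limit = 30 + 7.860 ≈ 37.860

37.86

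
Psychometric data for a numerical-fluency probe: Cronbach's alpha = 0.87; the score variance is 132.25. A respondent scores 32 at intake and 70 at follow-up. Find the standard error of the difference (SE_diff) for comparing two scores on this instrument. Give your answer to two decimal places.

SD = √132.25 ≈ 11.50000
SEM = 11.50000 × √(1 − 0.87000) = 11.50000 × √0.13000 ≈ 11.50000 × 0.36056 ≈ 4.14638
SE_diff = SEM × √2 ≈ 4.14638 × 1.41421 ≈ 5.86387

5.86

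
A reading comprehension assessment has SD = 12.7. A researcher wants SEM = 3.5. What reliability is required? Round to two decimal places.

0.92

r = 1 − (3.500/12.7)² ≃ 1 − 0.076 ≃ 0.924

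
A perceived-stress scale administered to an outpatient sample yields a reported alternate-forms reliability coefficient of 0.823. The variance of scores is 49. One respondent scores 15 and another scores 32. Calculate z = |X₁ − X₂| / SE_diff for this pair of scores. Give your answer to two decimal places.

SD = √49 = 7.0000
SEM = 7.0000·√(1 − 0.8230) ≈ 2.9450
SE_diff = SEM · √2 ≈ 2.9450 · 1.4142 ≈ 4.1649
z = |15 − 32| / 4.1649 = 17 / 4.1649 ≈ 4.0818

4.08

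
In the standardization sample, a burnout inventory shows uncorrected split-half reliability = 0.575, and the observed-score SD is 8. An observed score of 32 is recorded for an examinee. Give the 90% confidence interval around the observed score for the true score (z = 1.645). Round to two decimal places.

[25.16, 38.84]

Full-length reliability (Spearman-Brown) = 2(0.575)/(1+0.575) ≈ 0.730
SEM = 8.000 * √(1 − 0.730) = 8.000 * √0.270 ≈ 8.000 * 0.519 ≈ 4.156
Margin = 1.645 * 4.156 ≈ 6.836
CI = 32 ± 6.836 → [25.164, 38.836]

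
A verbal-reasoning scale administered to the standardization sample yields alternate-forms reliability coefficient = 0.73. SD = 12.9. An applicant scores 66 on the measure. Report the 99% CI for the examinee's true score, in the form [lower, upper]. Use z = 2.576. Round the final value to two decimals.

SEM = 12.900×√(1 − 0.730) ≃ 6.703
2.576 × SEM ≃ 17.267
CI = 66 ± 17.267 → [48.733, 83.267]

[48.73, 83.27]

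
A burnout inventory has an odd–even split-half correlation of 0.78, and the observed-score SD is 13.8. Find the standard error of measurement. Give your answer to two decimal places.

Spearman-Brown: r = 2(0.78) / (1 + 0.78) = 1.560 / 1.780 ≈ 0.876
SEM = 13.800 · √(1 − 0.876) = 13.800 · √0.124 ≈ 13.800 · 0.352 ≈ 4.852

4.85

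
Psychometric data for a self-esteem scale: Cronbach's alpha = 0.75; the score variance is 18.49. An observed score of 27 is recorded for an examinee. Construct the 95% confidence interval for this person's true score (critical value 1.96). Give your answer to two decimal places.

SD = √18.49 = 4.3000
SEM = 4.3000 · √(1 − 0.7500) = 4.3000 · √0.2500 ≈ 4.3000 · 0.5000 ≈ 2.1500
Margin = 1.96 · 2.1500 ≈ 4.2140
Interval: (22.7860, 31.2140)

[22.79, 31.21]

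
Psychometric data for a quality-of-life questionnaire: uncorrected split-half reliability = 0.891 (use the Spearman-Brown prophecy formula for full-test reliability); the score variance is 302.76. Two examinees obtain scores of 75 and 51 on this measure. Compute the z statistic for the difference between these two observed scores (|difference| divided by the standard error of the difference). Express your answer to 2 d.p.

SD = √302.76 ≈ 17.400
Full-length reliability (Spearman-Brown) = 2(0.891)/(1+0.891) ≈ 0.942
SEM = 17.400 × √(1 − 0.942) = 17.400 × √0.058 ≈ 17.400 × 0.240 ≈ 4.178
SE_diff = √2 × SEM ≈ 5.908
z = 24 / 5.908 ≈ 4.062

4.06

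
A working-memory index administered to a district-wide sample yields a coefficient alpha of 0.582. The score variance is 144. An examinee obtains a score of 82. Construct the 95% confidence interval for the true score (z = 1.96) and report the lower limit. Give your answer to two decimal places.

66.79

SD = √144 ≈ 12.00000
The standard error of measurement is 12.00000×√(1 − 0.58200) ≈ 12.00000×0.64653 ≈ 7.75835.
Half-width = 1.96×7.75835 ≈ 15.20637
Lower limit = 82 − 15.20637 ≈ 66.79363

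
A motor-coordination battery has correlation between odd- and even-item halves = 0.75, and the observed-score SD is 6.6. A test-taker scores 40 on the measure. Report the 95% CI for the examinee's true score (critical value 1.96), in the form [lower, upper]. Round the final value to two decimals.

Spearman-Brown: r = 2(0.75) / (1 + 0.75) = 1.50000 / 1.75000 ≈ 0.85714
SEM = 6.60000 · √(1 − 0.85714) = 6.60000 · √0.14286 ≈ 6.60000 · 0.37796 ≈ 2.49457
Margin = 1.96 · 2.49457 ≈ 4.88935
CI = 40 ± 4.88935 → [35.11065, 44.88935]

[35.11, 44.89]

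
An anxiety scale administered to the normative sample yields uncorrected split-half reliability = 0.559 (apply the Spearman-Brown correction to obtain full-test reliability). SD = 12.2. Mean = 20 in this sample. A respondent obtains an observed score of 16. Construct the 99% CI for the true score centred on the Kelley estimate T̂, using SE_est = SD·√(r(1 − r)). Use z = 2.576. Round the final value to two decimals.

r_full = 2·0.559 / (1 + 0.559) ≈ 0.717
T̂ = 0.717(16) + 0.283(20) ≈ 17.131
SE_est = SD * √(r(1 − r)) = 12.200 * √0.203 ≈ 12.200 * 0.450 ≈ 5.495
CI = 17.131 ± 2.576 * 5.495 → [2.977, 31.286]

[2.98, 31.29]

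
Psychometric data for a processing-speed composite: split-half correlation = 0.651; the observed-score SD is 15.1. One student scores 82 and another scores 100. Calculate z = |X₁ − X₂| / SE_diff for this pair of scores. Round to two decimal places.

Spearman-Brown: r = 2(0.651) / (1 + 0.651) = 1.3020 / 1.6510 ≈ 0.7886
SEM = 15.1000×√(1 − 0.7886) ≈ 6.9425
Standard error of the difference = 6.9425·√2 ≈ 9.8182
z = |82 − 100| / 9.8182 = 18 / 9.8182 ≈ 1.8333

1.83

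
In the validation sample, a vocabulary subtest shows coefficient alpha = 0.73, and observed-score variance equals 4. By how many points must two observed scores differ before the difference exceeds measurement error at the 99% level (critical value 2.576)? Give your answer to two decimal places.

3.79

σ = 4^(1/2) = 2.000
The standard error of measurement is 2.000×√(1 − 0.730) ≈ 2.000×0.520 ≈ 1.039.
SE_diff = √2 × SEM ≈ 1.470
Smallest detectable difference = 2.576×1.470 ≈ 3.786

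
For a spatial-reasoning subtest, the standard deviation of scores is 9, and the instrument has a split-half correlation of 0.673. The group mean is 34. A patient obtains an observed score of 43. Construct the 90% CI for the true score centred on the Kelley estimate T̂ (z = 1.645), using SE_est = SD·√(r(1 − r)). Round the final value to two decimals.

r_full = 2·0.673 / (1 + 0.673) ≃ 0.8045
T̂ = r·X + (1 − r)·M = 0.8045×43 + 0.1955×34 ≃ 34.5953 + 6.6455 ≃ 41.2409
SE_est = 9.0000×√(0.8045×0.1955) ≃ 3.5690
90% CI: 41.2409 ± 5.8710 ≃ (35.3699, 47.1118)

[35.37, 47.11]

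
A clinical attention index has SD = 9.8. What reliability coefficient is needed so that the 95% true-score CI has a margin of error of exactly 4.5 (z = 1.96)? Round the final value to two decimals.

SEM needed = half-width / z = 4.5/1.96 ≈ 2.2959
r = 1 − (2.2959/9.8)² ≈ 1 − 0.0549 ≈ 0.9451

0.95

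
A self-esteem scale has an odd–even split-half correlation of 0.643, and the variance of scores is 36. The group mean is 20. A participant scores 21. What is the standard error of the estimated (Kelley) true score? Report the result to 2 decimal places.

SD = √36 ≈ 6.0000
Full-length reliability (Spearman-Brown) = 2(0.643)/(1+0.643) ≈ 0.7827
SE_est = 6.0000·√[r(1 − r)] ≈ 2.4744

2.47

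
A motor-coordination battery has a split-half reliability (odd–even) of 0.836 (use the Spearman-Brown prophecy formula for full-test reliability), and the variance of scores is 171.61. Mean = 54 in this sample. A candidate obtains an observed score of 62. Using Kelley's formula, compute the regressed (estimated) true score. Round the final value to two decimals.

61.29

r_full = 2·0.836 / (1 + 0.836) ≈ 0.911
T̂ = r·X + (1 − r)·M = 0.911*62 + 0.089*54 ≈ 56.462 + 4.824 ≈ 61.285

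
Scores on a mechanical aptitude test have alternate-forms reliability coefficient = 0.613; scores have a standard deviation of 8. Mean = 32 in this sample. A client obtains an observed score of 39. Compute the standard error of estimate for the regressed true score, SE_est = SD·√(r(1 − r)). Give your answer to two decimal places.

SE_est = SD × √(r(1 − r)) = 8.000 × √0.237 ≃ 8.000 × 0.487 ≃ 3.897

3.90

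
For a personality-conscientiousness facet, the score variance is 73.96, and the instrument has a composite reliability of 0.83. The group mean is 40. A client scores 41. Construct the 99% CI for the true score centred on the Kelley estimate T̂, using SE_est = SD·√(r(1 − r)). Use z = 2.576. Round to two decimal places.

[32.51, 49.15]

SD = √73.96 ≈ 8.60000
Estimated true score = 0.83000·41 + (1 − 0.83000)·40 ≈ 40.83000
SE_est = 8.60000·√(0.83000·0.17000) ≈ 3.23044
99% CI: 40.83000 ± 8.32162 ≈ (32.50838, 49.15162)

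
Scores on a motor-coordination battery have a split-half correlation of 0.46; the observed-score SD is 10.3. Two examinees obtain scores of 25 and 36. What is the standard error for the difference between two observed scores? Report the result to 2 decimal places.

Spearman-Brown: r = 2(0.46) / (1 + 0.46) = 0.92000 / 1.46000 ≈ 0.63014
SEM = 10.30000·√(1 − 0.63014) ≈ 6.26409
SE_diff = √2 · SEM ≈ 8.85875

8.86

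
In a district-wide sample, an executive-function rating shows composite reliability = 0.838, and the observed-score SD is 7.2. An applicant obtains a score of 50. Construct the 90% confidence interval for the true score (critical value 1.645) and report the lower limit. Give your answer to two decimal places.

The standard error of measurement is 7.200·√(1 − 0.838) ≃ 7.200·0.402 ≃ 2.898.
1.645 · SEM ≃ 4.767
Lower limit = 50 − 4.767 ≃ 45.233

45.23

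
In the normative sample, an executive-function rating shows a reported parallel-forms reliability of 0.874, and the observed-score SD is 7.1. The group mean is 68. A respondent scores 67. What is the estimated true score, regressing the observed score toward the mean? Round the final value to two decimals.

Estimated true score = 0.8740·67 + (1 − 0.8740)·68 ≈ 67.1260

67.13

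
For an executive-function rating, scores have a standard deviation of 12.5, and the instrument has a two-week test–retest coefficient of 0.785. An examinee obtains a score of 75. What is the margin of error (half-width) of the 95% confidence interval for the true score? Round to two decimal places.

The standard error of measurement is 12.5000*√(1 − 0.7850) ≈ 12.5000*0.4637 ≈ 5.7960.
Margin = 1.96 * 5.7960 ≈ 11.3602

11.36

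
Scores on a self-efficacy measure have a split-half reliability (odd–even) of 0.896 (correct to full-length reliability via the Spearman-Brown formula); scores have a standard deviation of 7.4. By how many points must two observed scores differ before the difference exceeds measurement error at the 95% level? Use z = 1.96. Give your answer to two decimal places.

r_full = 2·0.896 / (1 + 0.896) ≃ 0.94515
SEM = 7.40000·√(1 − 0.94515) ≃ 1.73312
SE_diff = SEM · √2 ≃ 1.73312 · 1.41421 ≃ 2.45101
Smallest detectable difference = 1.96·2.45101 ≃ 4.80397

4.80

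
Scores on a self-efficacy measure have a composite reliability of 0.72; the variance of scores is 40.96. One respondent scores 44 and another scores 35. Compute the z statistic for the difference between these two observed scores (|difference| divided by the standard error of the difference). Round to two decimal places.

1.88

σ = 40.96^(1/2) = 6.4000
SEM = 6.4000 · √(1 − 0.7200) = 6.4000 · √0.2800 ≈ 6.4000 · 0.5292 ≈ 3.3866
SE_diff = SEM · √2 ≈ 3.3866 · 1.4142 ≈ 4.7893
z = |44 − 35| / 4.7893 = 9 / 4.7893 ≈ 1.8792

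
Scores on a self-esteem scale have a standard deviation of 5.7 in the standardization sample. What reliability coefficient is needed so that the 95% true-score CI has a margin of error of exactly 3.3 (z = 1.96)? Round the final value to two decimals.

SEM needed = half-width / z = 3.3/1.96 ≈ 1.6837
r = 1 − (1.6837/5.7)² ≈ 1 − 0.0873 ≈ 0.9127

0.91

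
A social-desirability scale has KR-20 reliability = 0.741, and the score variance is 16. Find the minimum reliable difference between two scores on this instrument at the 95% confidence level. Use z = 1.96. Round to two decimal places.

5.64

σ = 16^(1/2) = 4.0000
The standard error of measurement is 4.0000×√(1 − 0.7410) ≈ 4.0000×0.5089 ≈ 2.0357.
Standard error of the difference = 2.0357·√2 ≈ 2.8789
Minimum reliable difference = 1.96 × SE_diff ≈ 1.96 × 2.8789 ≈ 5.6426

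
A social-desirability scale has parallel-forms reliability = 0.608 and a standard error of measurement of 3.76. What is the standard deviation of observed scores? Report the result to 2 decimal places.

SD = SEM / √(1 − r) = 3.76 / √0.392 ≃ 3.76 / 0.626 ≃ 6.005

6.01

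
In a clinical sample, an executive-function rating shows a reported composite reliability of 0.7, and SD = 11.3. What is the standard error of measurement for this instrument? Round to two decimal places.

6.19

SEM = 11.3000 · √(1 − 0.7000) = 11.3000 · √0.3000 ≃ 11.3000 · 0.5477 ≃ 6.1893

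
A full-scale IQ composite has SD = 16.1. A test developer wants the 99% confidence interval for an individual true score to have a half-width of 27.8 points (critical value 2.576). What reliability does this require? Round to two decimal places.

SEM needed = half-width / z = 27.8/2.576 ≃ 10.792
Required reliability = 1 − (SEM/SD)² = 1 − 0.449 ≃ 0.551

0.55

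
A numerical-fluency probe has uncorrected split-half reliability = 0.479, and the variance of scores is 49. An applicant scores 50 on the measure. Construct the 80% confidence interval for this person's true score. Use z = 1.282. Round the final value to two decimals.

[44.67, 55.33]

SD = √49 = 7.0000
Full-length reliability (Spearman-Brown) = 2(0.479)/(1+0.479) ≃ 0.6477
SEM = 7.0000 * √(1 − 0.6477) = 7.0000 * √0.3523 ≃ 7.0000 * 0.5935 ≃ 4.1546
Margin = 1.282 * 4.1546 ≃ 5.3262
CI = 50 ± 5.3262 → [44.6738, 55.3262]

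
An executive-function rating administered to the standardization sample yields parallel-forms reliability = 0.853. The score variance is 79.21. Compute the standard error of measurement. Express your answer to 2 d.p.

SD = √79.21 ≃ 8.900
SEM = 8.900×√(1 − 0.853) ≃ 3.412

3.41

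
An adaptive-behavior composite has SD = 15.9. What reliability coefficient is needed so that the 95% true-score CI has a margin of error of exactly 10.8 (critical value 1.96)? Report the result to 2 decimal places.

0.88

SEM needed = half-width / z = 10.8/1.96 ≃ 5.51020
Required reliability = 1 − (SEM/SD)² = 1 − 0.12010 ≃ 0.87990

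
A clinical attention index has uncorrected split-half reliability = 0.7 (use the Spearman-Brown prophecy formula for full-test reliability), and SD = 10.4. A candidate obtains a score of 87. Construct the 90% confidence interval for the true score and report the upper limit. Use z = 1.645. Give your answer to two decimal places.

94.19

r_full = 2·0.7 / (1 + 0.7) ≈ 0.82353
SEM = 10.40000 * √(1 − 0.82353) = 10.40000 * √0.17647 ≈ 10.40000 * 0.42008 ≈ 4.36887
1.645 * SEM ≈ 7.18680
Upper limit = 87 + 7.18680 ≈ 94.18680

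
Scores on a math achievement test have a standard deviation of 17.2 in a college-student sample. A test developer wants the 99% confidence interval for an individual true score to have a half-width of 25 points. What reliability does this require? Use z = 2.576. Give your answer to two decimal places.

SEM needed = half-width / z = 25/2.576 ≃ 9.705
r = 1 − (9.705/17.2)² ≃ 1 − 0.318 ≃ 0.682

0.68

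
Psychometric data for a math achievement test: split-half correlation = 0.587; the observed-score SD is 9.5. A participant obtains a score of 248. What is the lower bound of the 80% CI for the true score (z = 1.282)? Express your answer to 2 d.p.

Spearman-Brown: r = 2(0.587) / (1 + 0.587) = 1.174 / 1.587 ≈ 0.740
SEM = 9.500 · √(1 − 0.740) = 9.500 · √0.260 ≈ 9.500 · 0.510 ≈ 4.846
Half-width = 1.282·4.846 ≈ 6.213
Lower bound: 248 − 6.213 = 241.787

241.79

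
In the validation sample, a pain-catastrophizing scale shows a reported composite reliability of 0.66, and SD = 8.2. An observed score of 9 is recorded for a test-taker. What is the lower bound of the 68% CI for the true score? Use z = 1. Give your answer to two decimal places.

4.22

The standard error of measurement is 8.2000×√(1 − 0.6600) ≃ 8.2000×0.5831 ≃ 4.7814.
Half-width = 1×4.7814 ≃ 4.7814
Lower bound: 9 − 4.7814 = 4.2186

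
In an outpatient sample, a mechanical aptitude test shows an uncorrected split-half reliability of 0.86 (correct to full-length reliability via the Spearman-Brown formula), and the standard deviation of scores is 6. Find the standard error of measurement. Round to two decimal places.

Full-length reliability (Spearman-Brown) = 2(0.86)/(1+0.86) ≃ 0.9247
SEM = 6.0000 × √(1 − 0.9247) = 6.0000 × √0.0753 ≃ 6.0000 × 0.2744 ≃ 1.6461

1.65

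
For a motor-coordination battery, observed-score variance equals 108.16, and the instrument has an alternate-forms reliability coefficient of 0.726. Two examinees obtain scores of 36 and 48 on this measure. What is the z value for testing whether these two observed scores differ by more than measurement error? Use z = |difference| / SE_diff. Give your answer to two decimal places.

SD = √108.16 = 10.400
SEM = 10.400 × √(1 − 0.726) = 10.400 × √0.274 ≈ 10.400 × 0.523 ≈ 5.444
SE_diff = SEM × √2 ≈ 5.444 × 1.414 ≈ 7.699
z = 12 / 7.699 ≈ 1.559

1.56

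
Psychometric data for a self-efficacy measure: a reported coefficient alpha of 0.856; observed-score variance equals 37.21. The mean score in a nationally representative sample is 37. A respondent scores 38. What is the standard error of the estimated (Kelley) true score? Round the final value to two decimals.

2.14

SD = √37.21 ≈ 6.1000
SE_est = SD · √(r(1 − r)) = 6.1000 · √0.1233 ≈ 6.1000 · 0.3511 ≈ 2.1416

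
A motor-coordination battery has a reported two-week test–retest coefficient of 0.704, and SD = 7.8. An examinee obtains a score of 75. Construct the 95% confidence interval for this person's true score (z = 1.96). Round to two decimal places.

[66.68, 83.32]

SEM = 7.800 * √(1 − 0.704) = 7.800 * √0.296 ≈ 7.800 * 0.544 ≈ 4.244
Margin = 1.96 * 4.244 ≈ 8.318
CI = 75 ± 8.318 → [66.682, 83.318]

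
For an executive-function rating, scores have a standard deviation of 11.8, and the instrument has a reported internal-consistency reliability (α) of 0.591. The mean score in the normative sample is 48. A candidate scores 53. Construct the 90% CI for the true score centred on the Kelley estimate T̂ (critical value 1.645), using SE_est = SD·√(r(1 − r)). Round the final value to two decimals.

T̂ = 0.59100(53) + 0.40900(48) ≈ 50.95500
SE_est = SD · √(r(1 − r)) = 11.80000 · √0.24172 ≈ 11.80000 · 0.49165 ≈ 5.80146
90% CI: 50.95500 ± 9.54340 ≈ (41.41160, 60.49840)

[41.41, 60.50]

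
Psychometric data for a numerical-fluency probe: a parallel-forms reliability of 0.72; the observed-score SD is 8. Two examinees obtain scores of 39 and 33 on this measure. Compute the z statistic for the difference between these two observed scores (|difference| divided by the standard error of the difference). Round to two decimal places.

1.00

SEM = 8.0000 · √(1 − 0.7200) = 8.0000 · √0.2800 ≃ 8.0000 · 0.5292 ≃ 4.2332
SE_diff = SEM · √2 ≃ 4.2332 · 1.4142 ≃ 5.9867
z = 6 / 5.9867 ≃ 1.0022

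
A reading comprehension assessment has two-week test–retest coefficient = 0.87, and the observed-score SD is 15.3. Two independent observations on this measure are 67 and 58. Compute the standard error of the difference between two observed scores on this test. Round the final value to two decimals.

7.80

SEM = 15.30000·√(1 − 0.87000) ≈ 5.51649
SE_diff = √2 · SEM ≈ 7.80150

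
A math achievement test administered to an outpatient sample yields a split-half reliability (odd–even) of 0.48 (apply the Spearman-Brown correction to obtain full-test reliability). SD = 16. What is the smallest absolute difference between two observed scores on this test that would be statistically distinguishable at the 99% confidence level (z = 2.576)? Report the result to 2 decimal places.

34.55

Full-length reliability (Spearman-Brown) = 2(0.48)/(1+0.48) ≃ 0.649
SEM = 16.000 · √(1 − 0.649) = 16.000 · √0.351 ≃ 16.000 · 0.593 ≃ 9.484
SE_diff = SEM · √2 ≃ 9.484 · 1.414 ≃ 13.412
Smallest detectable difference = 2.576·13.412 ≃ 34.550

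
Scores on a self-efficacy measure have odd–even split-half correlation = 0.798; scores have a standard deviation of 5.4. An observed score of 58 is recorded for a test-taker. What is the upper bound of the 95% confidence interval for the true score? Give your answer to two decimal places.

Full-length reliability (Spearman-Brown) = 2(0.798)/(1+0.798) ≈ 0.888
SEM = 5.400 * √(1 − 0.888) = 5.400 * √0.112 ≈ 5.400 * 0.335 ≈ 1.810
Half-width = 1.96*1.810 ≈ 3.548
Upper bound: 58 + 3.548 = 61.548

61.55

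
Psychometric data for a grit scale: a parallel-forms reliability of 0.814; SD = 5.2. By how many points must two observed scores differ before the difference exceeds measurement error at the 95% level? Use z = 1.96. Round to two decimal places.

6.22

SEM = 5.2000*√(1 − 0.8140) ≈ 2.2426
Standard error of the difference = 2.2426·√2 ≈ 3.1716
Minimum reliable difference = 1.96 * SE_diff ≈ 1.96 * 3.1716 ≈ 6.2163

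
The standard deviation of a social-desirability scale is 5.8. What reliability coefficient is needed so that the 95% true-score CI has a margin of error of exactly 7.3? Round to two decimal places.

Required SEM = 7.3 / 1.96 ≃ 3.7245
Required reliability = 1 − (SEM/SD)² = 1 − 0.4124 ≃ 0.5876

0.59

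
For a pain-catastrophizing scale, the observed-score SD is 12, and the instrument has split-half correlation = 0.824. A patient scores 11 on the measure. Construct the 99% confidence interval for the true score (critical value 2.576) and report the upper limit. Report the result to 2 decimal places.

20.60

Spearman-Brown: r = 2(0.824) / (1 + 0.824) = 1.64800 / 1.82400 ≈ 0.90351
SEM = 12.00000 · √(1 − 0.90351) = 12.00000 · √0.09649 ≈ 12.00000 · 0.31063 ≈ 3.72756
Half-width = 2.576·3.72756 ≈ 9.60221
Upper limit = 11 + 9.60221 ≈ 20.60221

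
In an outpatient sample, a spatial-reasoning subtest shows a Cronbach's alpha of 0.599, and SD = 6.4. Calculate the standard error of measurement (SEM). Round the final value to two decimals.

4.05

SEM = 6.4000 · √(1 − 0.5990) = 6.4000 · √0.4010 ≈ 6.4000 · 0.6332 ≈ 4.0528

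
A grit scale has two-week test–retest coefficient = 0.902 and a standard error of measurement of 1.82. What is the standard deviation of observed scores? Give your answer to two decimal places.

5.81

SD = 1.82 / √(1 − 0.902) ≈ 5.814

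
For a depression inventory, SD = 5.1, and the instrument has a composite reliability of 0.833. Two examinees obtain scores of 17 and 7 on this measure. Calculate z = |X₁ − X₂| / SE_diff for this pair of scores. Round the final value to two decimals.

The standard error of measurement is 5.1000·√(1 − 0.8330) ≈ 5.1000·0.4087 ≈ 2.0841.
Standard error of the difference = 2.0841·√2 ≈ 2.9474
z = |17 − 7| / 2.9474 = 10 / 2.9474 ≈ 3.3928

3.39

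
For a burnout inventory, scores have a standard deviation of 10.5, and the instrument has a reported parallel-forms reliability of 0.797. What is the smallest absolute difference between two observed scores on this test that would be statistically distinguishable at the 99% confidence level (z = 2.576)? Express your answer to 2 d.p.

SEM = 10.5000 · √(1 − 0.7970) = 10.5000 · √0.2030 ≃ 10.5000 · 0.4506 ≃ 4.7308
SE_diff = √2 · SEM ≃ 6.6904
Minimum reliable difference = 2.576 · SE_diff ≃ 2.576 · 6.6904 ≃ 17.2345

17.23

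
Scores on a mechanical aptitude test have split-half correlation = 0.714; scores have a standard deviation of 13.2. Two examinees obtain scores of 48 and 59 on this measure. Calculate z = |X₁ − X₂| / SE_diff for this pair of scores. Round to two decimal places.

1.44

Full-length reliability (Spearman-Brown) = 2(0.714)/(1+0.714) ≈ 0.8331
The standard error of measurement is 13.2000*√(1 − 0.8331) ≈ 13.2000*0.4085 ≈ 5.3920.
SE_diff = √2 * SEM ≈ 7.6255
z = |48 − 59| / 7.6255 = 11 / 7.6255 ≈ 1.4425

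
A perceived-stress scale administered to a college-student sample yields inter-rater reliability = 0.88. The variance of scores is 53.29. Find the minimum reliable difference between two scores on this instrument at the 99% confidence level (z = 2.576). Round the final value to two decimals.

σ = 53.29^(1/2) = 7.300
SEM = 7.300*√(1 − 0.880) ≈ 2.529
SE_diff = √2 * SEM ≈ 3.576
Minimum reliable difference = 2.576 * SE_diff ≈ 2.576 * 3.576 ≈ 9.212

9.21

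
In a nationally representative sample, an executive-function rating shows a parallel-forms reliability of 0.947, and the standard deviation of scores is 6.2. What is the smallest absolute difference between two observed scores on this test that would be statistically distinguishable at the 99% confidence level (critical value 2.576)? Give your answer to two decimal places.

The standard error of measurement is 6.2000·√(1 − 0.9470) ≈ 6.2000·0.2302 ≈ 1.4273.
Standard error of the difference = 1.4273·√2 ≈ 2.0186
Minimum reliable difference = 2.576 · SE_diff ≈ 2.576 · 2.0186 ≈ 5.1998

5.20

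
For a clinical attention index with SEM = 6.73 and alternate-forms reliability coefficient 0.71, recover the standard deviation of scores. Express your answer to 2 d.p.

12.50

SD = SEM / √(1 − r) = 6.73 / √0.2900 ≈ 6.73 / 0.5385 ≈ 12.4973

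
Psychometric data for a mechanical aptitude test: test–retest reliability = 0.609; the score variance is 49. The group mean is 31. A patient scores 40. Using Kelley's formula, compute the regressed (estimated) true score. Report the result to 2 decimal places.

Estimated true score = 0.60900*40 + (1 − 0.60900)*31 ≈ 36.48100

36.48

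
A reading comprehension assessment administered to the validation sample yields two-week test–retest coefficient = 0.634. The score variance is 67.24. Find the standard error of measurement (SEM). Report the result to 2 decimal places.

σ = 67.24^(1/2) = 8.2000
SEM = 8.2000 × √(1 − 0.6340) = 8.2000 × √0.3660 ≈ 8.2000 × 0.6050 ≈ 4.9608

4.96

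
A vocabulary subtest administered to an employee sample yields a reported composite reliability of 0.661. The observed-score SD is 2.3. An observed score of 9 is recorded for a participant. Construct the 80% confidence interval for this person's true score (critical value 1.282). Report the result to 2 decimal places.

SEM = 2.3000 · √(1 − 0.6610) = 2.3000 · √0.3390 ≃ 2.3000 · 0.5822 ≃ 1.3391
Half-width = 1.282·1.3391 ≃ 1.7168
80% CI: 9 ± 1.7168 = [7.2832, 10.7168]

[7.28, 10.72]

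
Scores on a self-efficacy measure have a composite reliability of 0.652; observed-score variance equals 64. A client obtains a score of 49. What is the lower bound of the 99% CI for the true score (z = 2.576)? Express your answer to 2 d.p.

σ = 64^(1/2) = 8.000
SEM = 8.000 * √(1 − 0.652) = 8.000 * √0.348 ≈ 8.000 * 0.590 ≈ 4.719
Margin = 2.576 * 4.719 ≈ 12.157
Lower limit = 49 − 12.157 ≈ 36.843

36.84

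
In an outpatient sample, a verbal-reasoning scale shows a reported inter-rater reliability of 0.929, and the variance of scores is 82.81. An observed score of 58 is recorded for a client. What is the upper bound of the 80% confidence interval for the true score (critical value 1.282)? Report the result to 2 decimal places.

σ = 82.81^(1/2) = 9.100
SEM = 9.100 · √(1 − 0.929) = 9.100 · √0.071 ≈ 9.100 · 0.266 ≈ 2.425
Margin = 1.282 · 2.425 ≈ 3.109
Upper limit = 58 + 3.109 ≈ 61.109

61.11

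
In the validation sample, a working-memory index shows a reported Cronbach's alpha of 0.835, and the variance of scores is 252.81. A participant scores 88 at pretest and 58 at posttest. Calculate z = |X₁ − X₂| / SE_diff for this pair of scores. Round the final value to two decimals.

3.28

SD = √252.81 ≈ 15.900
The standard error of measurement is 15.900·√(1 − 0.835) ≈ 15.900·0.406 ≈ 6.459.
SE_diff = SEM · √2 ≈ 6.459 · 1.414 ≈ 9.134
z = |88 − 58| / 9.134 = 30 / 9.134 ≈ 3.284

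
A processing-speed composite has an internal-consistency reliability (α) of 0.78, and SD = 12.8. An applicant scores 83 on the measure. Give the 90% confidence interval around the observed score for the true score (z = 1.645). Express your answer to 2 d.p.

SEM = 12.800 * √(1 − 0.780) = 12.800 * √0.220 ≃ 12.800 * 0.469 ≃ 6.004
1.645 * SEM ≃ 9.876
Interval: (73.124, 92.876)

[73.12, 92.88]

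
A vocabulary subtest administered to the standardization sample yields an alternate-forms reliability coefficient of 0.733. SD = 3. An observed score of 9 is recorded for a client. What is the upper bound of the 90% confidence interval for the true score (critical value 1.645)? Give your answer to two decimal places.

The standard error of measurement is 3.000*√(1 − 0.733) ≃ 3.000*0.517 ≃ 1.550.
Half-width = 1.645*1.550 ≃ 2.550
Upper limit = 9 + 2.550 ≃ 11.550

11.55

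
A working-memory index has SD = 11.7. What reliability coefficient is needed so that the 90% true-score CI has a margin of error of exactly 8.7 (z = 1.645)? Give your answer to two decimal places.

SEM needed = half-width / z = 8.7/1.645 ≈ 5.28875
r = 1 − (5.28875/11.7)² ≈ 1 − 0.20433 ≈ 0.79567

0.80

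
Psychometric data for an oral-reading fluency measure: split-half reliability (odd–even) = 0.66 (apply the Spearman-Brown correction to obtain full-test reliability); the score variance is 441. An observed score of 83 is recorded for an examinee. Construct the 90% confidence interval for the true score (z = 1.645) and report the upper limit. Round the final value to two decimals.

98.63

σ = 441^(1/2) = 21.0000
Spearman-Brown: r = 2(0.66) / (1 + 0.66) = 1.3200 / 1.6600 ≈ 0.7952
SEM = 21.0000 · √(1 − 0.7952) = 21.0000 · √0.2048 ≈ 21.0000 · 0.4526 ≈ 9.5040
Margin = 1.645 · 9.5040 ≈ 15.6340
Upper limit = 83 + 15.6340 ≈ 98.6340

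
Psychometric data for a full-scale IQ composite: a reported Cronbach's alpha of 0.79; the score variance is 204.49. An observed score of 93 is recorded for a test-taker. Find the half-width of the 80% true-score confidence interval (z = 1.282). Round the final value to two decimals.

σ = 204.49^(1/2) = 14.3000
SEM = 14.3000 · √(1 − 0.7900) = 14.3000 · √0.2100 ≈ 14.3000 · 0.4583 ≈ 6.5531
Margin = 1.282 · 6.5531 ≈ 8.4011

8.40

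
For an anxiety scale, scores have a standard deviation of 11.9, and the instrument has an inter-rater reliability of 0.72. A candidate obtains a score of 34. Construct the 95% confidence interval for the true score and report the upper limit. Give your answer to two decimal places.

SEM = 11.9000 × √(1 − 0.7200) = 11.9000 × √0.2800 ≈ 11.9000 × 0.5292 ≈ 6.2969
1.96 × SEM ≈ 12.3419
Upper bound: 34 + 12.3419 = 46.3419

46.34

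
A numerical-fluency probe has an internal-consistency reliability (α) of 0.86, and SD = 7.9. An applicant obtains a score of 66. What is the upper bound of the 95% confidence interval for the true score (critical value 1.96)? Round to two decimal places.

71.79

SEM = 7.9000·√(1 − 0.8600) ≈ 2.9559
Margin = 1.96 · 2.9559 ≈ 5.7936
Upper limit = 66 + 5.7936 ≈ 71.7936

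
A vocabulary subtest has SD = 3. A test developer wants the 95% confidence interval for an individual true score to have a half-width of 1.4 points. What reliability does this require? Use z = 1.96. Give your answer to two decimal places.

Required SEM = 1.4 / 1.96 ≈ 0.71429
r = 1 − (0.71429/3)² ≈ 1 − 0.05669 ≈ 0.94331

0.94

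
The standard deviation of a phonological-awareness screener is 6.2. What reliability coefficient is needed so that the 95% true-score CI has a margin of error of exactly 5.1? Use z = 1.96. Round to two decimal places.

SEM needed = half-width / z = 5.1/1.96 ≈ 2.6020
r = 1 − (2.6020/6.2)² ≈ 1 − 0.1761 ≈ 0.8239

0.82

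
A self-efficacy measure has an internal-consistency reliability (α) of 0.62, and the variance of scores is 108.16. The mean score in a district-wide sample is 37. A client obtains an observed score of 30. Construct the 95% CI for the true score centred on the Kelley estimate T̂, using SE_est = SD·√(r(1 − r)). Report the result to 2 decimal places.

[22.77, 42.55]

SD = √108.16 ≈ 10.4000
T̂ = r·X + (1 − r)·M = 0.6200*30 + 0.3800*37 = 18.6000 + 14.0600 ≈ 32.6600
SE_est = SD * √(r(1 − r)) = 10.4000 * √0.2356 ≈ 10.4000 * 0.4854 ≈ 5.0480
CI = 32.6600 ± 1.96 * 5.0480 → [22.7659, 42.5541]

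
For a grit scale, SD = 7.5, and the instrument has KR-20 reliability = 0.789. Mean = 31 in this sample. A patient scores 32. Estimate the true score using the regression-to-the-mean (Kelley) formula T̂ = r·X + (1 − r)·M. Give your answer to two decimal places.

T̂ = 0.789(32) + 0.211(31) ≈ 31.789

31.79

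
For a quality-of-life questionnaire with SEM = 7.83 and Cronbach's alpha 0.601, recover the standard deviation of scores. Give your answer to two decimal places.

12.40

SD = 7.83 / √(1 − 0.601) ≃ 12.396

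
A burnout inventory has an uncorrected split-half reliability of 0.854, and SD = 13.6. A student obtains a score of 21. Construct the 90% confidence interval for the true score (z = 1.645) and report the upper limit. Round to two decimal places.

27.28

Full-length reliability (Spearman-Brown) = 2(0.854)/(1+0.854) ≃ 0.92125
SEM = 13.60000 · √(1 − 0.92125) = 13.60000 · √0.07875 ≃ 13.60000 · 0.28062 ≃ 3.81646
1.645 · SEM ≃ 6.27807
Upper bound: 21 + 6.27807 = 27.27807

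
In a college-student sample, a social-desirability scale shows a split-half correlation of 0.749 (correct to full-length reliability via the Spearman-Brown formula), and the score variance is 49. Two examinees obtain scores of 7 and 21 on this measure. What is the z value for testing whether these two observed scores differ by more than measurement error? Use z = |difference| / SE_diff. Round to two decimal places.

SD = √49 = 7.0000
r_full = 2·0.749 / (1 + 0.749) ≈ 0.8565
SEM = 7.0000 × √(1 − 0.8565) = 7.0000 × √0.1435 ≈ 7.0000 × 0.3788 ≈ 2.6518
SE_diff = √2 × SEM ≈ 3.7502
z = |7 − 21| / 3.7502 = 14 / 3.7502 ≈ 3.7331

3.73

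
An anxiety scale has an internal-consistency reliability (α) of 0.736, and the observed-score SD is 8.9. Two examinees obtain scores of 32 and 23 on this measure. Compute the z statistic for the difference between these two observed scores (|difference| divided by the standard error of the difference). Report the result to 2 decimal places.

1.39

The standard error of measurement is 8.900*√(1 − 0.736) ≈ 8.900*0.514 ≈ 4.573.
Standard error of the difference = 4.573·√2 ≈ 6.467
z = 9 / 6.467 ≈ 1.392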